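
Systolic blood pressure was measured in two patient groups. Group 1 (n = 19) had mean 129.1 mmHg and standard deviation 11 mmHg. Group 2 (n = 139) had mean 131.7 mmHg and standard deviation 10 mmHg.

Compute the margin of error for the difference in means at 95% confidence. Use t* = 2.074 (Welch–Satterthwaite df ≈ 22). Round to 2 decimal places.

Standard errors of each mean: 11/√19 = 2.5236 and 10/√139 = 0.8482.
SE(x̄₁ − x̄₂) = √(2.5236² + 0.8482²) = 2.6623 for independent samples with unequal variances.
With t* = 2.074, the margin is 2.074 × 2.6623 = 5.5216.

5.52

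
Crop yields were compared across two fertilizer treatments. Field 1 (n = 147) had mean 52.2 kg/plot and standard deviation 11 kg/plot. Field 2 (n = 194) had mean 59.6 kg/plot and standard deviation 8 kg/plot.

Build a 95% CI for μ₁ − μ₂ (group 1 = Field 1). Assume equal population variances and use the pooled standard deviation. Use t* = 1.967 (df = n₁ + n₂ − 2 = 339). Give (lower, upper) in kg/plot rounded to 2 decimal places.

Pooled variance s_p² = [146·11² + 193·8²] / (147+194−2) = 88.5487, so s_p = 9.4100.
SE_diff = s_p·√(1/n₁ + 1/n₂) = 9.4100·√(1/147 + 1/194) = 1.0290.
t* = 1.967; margin = 1.967 × 1.0290 = 2.0240.
Difference = 52.2 − 59.6 = -7.4000.
-7.4000 ± 2.0240 → (-9.42, -5.38).

(-9.42, -5.38)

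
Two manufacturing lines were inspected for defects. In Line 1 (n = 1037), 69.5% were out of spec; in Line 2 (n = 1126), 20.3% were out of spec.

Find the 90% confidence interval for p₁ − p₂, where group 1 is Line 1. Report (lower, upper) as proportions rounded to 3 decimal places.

Each SE is √(p̂(1−p̂)/n): √(0.6950·0.3050/1037) = 0.01430 and √(0.2030·0.7970/1126) = 0.01199.
SE(p̂₁ − p̂₂) = √(SE₁² + SE₂²) = √(0.00020449 + 0.0001437601) = 0.01866, since the two samples are independent.
At 90% confidence z* = 1.645; margin = 1.645 × 0.01866 = 0.03070.
The difference is 0.6950 − 0.2030 = 0.4920, so the interval is 0.4920 ± 0.03070 = (0.461, 0.523).

(0.461, 0.523)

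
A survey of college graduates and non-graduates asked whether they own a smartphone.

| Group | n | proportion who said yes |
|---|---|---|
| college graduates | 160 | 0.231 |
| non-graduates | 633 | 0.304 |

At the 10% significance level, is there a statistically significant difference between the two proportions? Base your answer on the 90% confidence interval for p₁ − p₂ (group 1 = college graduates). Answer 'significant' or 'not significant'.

significant

The two standard errors are √(0.2310×0.7690/160) = 0.03332 and √(0.3040×0.6960/633) = 0.01828.
Because the samples are independent, SE_diff = √(0.03332² + 0.01828²) = 0.03801.
Using z* = 1.645 for 90%, ME = 1.645 × 0.03801 = 0.06253.
p̂₁ − p̂₂ = -0.0730; interval -0.0730 ± 0.06253 gives (-0.13553, -0.01047).
The interval (-0.13553, -0.01047) does not contain 0, so the difference is significant.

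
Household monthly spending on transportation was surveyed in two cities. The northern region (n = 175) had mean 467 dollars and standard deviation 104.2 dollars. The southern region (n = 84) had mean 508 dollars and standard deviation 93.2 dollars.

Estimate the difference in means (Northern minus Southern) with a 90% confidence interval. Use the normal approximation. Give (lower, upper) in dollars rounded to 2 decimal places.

(-62.16, -19.84)

Standard errors of each mean: 104.2/√175 = 7.8768 and 93.2/√84 = 10.1690.
SE(x̄₁ − x̄₂) = √(7.8768² + 10.1690²) = 12.8628 for independent samples with unequal variances.
With z* = 1.645, the margin is 1.645 × 12.8628 = 21.1593.
x̄₁ − x̄₂ = 467 − 508 = -41.0000; the interval is -41.0000 ± 21.1593 = (-62.16, -19.84).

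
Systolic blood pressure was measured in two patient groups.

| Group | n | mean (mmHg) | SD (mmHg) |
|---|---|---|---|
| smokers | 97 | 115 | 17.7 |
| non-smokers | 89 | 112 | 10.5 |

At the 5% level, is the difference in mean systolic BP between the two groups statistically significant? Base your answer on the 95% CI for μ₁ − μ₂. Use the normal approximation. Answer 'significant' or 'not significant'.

SE₁ = s₁/√n₁ = 17.7/√97 = 1.7972; SE₂ = 10.5/√89 = 1.1130.
Independent samples, unequal variances: SE_diff = √(SE₁² + SE₂²) = √(3.22992784 + 1.238769) = 2.1139.
z* = 1.960, so margin of error = 1.960 × 2.1139 = 4.1432.
Difference in means = 115 − 112 = 3.0000.
3.0000 ± 4.1432 → (-1.1432, 7.1432).
The interval (-1.1432, 7.1432) contains 0, so the difference is not significant.

not significant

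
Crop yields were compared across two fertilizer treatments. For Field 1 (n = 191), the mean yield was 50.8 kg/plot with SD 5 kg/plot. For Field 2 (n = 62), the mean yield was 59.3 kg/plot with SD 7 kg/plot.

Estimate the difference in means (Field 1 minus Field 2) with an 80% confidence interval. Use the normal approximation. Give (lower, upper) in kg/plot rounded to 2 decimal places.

(-9.73, -7.27)

Standard errors of each mean: 5/√191 = 0.3618 and 7/√62 = 0.8890.
SE(x̄₁ − x̄₂) = √(0.3618² + 0.8890²) = 0.9598 for independent samples with unequal variances.
With z* = 1.282, the margin is 1.282 × 0.9598 = 1.2305.
x̄₁ − x̄₂ = 50.8 − 59.3 = -8.5000; the interval is -8.5000 ± 1.2305 = (-9.73, -7.27).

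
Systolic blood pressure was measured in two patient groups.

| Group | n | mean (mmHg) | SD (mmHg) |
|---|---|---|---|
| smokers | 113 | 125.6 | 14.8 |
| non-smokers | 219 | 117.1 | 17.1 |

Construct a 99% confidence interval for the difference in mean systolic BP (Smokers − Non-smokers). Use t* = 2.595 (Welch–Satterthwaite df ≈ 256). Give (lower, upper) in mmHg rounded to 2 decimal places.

(3.80, 13.20)

Per-group SEs: s₁/√n₁ = 14.8/√113 = 1.3923, s₂/√n₂ = 17.1/√219 = 1.1555.
Unpooled SE of the difference: √(1.93849929 + 1.33518025) = 1.8093.
Margin of error = t* · SE = 2.595 × 1.8093 = 4.6951.
x̄₁ − x̄₂ = 125.6 − 117.1 = 8.5000.
CI: 8.5000 ± 4.6951 = (3.80, 13.20).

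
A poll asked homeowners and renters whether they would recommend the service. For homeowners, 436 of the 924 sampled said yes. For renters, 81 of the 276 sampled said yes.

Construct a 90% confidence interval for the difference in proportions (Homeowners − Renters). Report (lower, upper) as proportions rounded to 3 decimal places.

(0.126, 0.231)

First, p̂₁ = 436/924 = 0.4719; p̂₂ = 81/276 = 0.2935.
The two standard errors are √(0.4719×0.5281/924) = 0.01642 and √(0.2935×0.7065/276) = 0.02741.
Because the samples are independent, SE_diff = √(0.01642² + 0.02741²) = 0.03195.
Using z* = 1.645 for 90%, ME = 1.645 × 0.03195 = 0.05256.
p̂₁ − p̂₂ = 0.1784; interval 0.1784 ± 0.05256 gives (0.126, 0.231).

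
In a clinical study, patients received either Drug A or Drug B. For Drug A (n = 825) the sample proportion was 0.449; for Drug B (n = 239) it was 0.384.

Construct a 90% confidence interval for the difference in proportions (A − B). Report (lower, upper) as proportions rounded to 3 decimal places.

(0.006, 0.124)

SE₁ = √(p̂₁(1−p̂₁)/n₁) = √(0.4490·0.5510/825) = 0.01732; SE₂ = √(0.3840·0.6160/239) = 0.03146.
Independent samples: SE of the difference = √(SE₁² + SE₂²) = √(0.0002999824 + 0.0009897316) = 0.03591.
z* for 90% confidence is 1.645, so the margin of error is 1.645 × 0.03591 = 0.05907.
Point estimate p̂₁ − p̂₂ = 0.4490 − 0.3840 = 0.0650.
0.0650 ± 0.05907 → (0.006, 0.124).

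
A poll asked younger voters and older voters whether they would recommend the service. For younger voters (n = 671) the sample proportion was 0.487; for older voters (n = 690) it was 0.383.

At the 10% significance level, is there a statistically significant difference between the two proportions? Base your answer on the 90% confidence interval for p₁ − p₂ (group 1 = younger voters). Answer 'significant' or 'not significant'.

significant

Each SE is √(p̂(1−p̂)/n): √(0.4870·0.5130/671) = 0.01930 and √(0.3830·0.6170/690) = 0.01851.
SE(p̂₁ − p̂₂) = √(SE₁² + SE₂²) = √(0.00037249 + 0.0003426201) = 0.02674, since the two samples are independent.
At 90% confidence z* = 1.645; margin = 1.645 × 0.02674 = 0.04399.
The difference is 0.4870 − 0.3830 = 0.1040, so the interval is 0.1040 ± 0.04399 = (0.06001, 0.14799).
The interval (0.06001, 0.14799) does not contain 0, so the difference is significant.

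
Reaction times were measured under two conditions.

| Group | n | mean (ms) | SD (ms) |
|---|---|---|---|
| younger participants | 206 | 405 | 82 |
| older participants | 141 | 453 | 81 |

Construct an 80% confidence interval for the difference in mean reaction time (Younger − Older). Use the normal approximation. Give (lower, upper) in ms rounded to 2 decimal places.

Standard errors of each mean: 82/√206 = 5.7132 and 81/√141 = 6.8214.
SE(x̄₁ − x̄₂) = √(5.7132² + 6.8214²) = 8.8979 for independent samples with unequal variances.
With z* = 1.282, the margin is 1.282 × 8.8979 = 11.4071.
x̄₁ − x̄₂ = 405 − 453 = -48.0000; the interval is -48.0000 ± 11.4071 = (-59.41, -36.59).

(-59.41, -36.59)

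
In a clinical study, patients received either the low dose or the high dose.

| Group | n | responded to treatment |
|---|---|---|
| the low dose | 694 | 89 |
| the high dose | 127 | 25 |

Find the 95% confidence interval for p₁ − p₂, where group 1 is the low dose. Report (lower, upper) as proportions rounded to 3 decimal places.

Sample proportions: 89/694 = 0.1282, 25/127 = 0.1969.
Each SE is √(p̂(1−p̂)/n): √(0.1282·0.8718/694) = 0.01269 and √(0.1969·0.8031/127) = 0.03529.
SE(p̂₁ − p̂₂) = √(SE₁² + SE₂²) = √(0.0001610361 + 0.0012453841) = 0.03750, since the two samples are independent.
At 95% confidence z* = 1.960; margin = 1.960 × 0.03750 = 0.07350.
The difference is 0.1282 − 0.1969 = -0.0687, so the interval is -0.0687 ± 0.07350 = (-0.142, 0.005).

(-0.142, 0.005)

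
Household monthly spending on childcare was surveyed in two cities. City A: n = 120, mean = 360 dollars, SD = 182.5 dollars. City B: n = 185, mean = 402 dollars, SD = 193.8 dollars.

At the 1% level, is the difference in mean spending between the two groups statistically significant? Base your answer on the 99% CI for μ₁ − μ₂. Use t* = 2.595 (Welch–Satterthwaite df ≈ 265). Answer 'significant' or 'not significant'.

Per-group SEs: s₁/√n₁ = 182.5/√120 = 16.6599, s₂/√n₂ = 193.8/√185 = 14.2485.
Unpooled SE of the difference: √(277.55226801 + 203.01975225) = 21.9220.
Margin of error = t* · SE = 2.595 × 21.9220 = 56.8876.
x̄₁ − x̄₂ = 360 − 402 = -42.0000.
CI: -42.0000 ± 56.8876 = (-98.8876, 14.8876).
The interval (-98.8876, 14.8876) contains 0, so the difference is not significant.

not significant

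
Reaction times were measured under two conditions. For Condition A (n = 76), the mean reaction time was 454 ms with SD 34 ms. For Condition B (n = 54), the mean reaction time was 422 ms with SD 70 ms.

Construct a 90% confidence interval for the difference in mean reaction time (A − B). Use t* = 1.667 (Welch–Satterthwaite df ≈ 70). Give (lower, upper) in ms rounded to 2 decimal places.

Standard errors of each mean: 34/√76 = 3.9001 and 70/√54 = 9.5258.
SE(x̄₁ − x̄₂) = √(3.9001² + 9.5258²) = 10.2933 for independent samples with unequal variances.
With t* = 1.667, the margin is 1.667 × 10.2933 = 17.1589.
x̄₁ − x̄₂ = 454 − 422 = 32.0000; the interval is 32.0000 ± 17.1589 = (14.84, 49.16).

(14.84, 49.16)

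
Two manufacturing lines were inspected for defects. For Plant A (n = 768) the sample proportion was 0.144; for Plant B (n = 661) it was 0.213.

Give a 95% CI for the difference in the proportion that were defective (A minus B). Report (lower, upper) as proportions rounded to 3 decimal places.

SE₁ = √(p̂₁(1−p̂₁)/n₁) = √(0.1440·0.8560/768) = 0.01267; SE₂ = √(0.2130·0.7870/661) = 0.01592.
Independent samples: SE of the difference = √(SE₁² + SE₂²) = √(0.0001605289 + 0.0002534464) = 0.02035.
z* for 95% confidence is 1.960, so the margin of error is 1.960 × 0.02035 = 0.03989.
Point estimate p̂₁ − p̂₂ = 0.1440 − 0.2130 = -0.0690.
-0.0690 ± 0.03989 → (-0.109, -0.029).

(-0.109, -0.029)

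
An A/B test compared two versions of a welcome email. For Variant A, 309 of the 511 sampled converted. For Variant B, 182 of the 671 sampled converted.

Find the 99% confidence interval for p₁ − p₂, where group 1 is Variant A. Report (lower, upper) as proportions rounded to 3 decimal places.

Sample proportions: 309/511 = 0.6047, 182/671 = 0.2712.
Each SE is √(p̂(1−p̂)/n): √(0.6047·0.3953/511) = 0.02163 and √(0.2712·0.7288/671) = 0.01716.
SE(p̂₁ − p̂₂) = √(SE₁² + SE₂²) = √(0.0004678569 + 0.0002944656) = 0.02761, since the two samples are independent.
At 99% confidence z* = 2.576; margin = 2.576 × 0.02761 = 0.07112.
The difference is 0.6047 − 0.2712 = 0.3335, so the interval is 0.3335 ± 0.07112 = (0.262, 0.405).

(0.262, 0.405)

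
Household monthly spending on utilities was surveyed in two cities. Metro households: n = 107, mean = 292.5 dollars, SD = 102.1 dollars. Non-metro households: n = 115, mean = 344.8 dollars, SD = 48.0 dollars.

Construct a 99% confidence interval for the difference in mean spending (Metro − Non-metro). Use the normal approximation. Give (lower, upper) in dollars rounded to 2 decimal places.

Standard errors of each mean: 102.1/√107 = 9.8704 and 48.0/√115 = 4.4760.
SE(x̄₁ − x̄₂) = √(9.8704² + 4.4760²) = 10.8379 for independent samples with unequal variances.
With z* = 2.576, the margin is 2.576 × 10.8379 = 27.9184.
x̄₁ − x̄₂ = 292.5 − 344.8 = -52.3000; the interval is -52.3000 ± 27.9184 = (-80.22, -24.38).

(-80.22, -24.38)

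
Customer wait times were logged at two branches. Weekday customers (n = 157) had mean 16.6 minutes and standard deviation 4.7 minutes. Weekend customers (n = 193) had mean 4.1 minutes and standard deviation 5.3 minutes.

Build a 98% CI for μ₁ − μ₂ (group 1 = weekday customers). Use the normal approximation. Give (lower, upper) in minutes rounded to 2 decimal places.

SE₁ = s₁/√n₁ = 4.7/√157 = 0.3751; SE₂ = 5.3/√193 = 0.3815.
Independent samples, unequal variances: SE_diff = √(SE₁² + SE₂²) = √(0.14070001 + 0.14554225) = 0.5350.
z* = 2.326, so margin of error = 2.326 × 0.5350 = 1.2444.
Difference in means = 16.6 − 4.1 = 12.5000.
12.5000 ± 1.2444 → (11.26, 13.74).

(11.26, 13.74)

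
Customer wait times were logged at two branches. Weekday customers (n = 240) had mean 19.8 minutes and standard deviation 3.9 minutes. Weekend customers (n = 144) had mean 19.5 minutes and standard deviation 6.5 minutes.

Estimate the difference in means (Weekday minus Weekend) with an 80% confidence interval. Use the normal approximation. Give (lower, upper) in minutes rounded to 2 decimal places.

(-0.47, 1.07)

Standard errors of each mean: 3.9/√240 = 0.2517 and 6.5/√144 = 0.5417.
SE(x̄₁ − x̄₂) = √(0.2517² + 0.5417²) = 0.5973 for independent samples with unequal variances.
With z* = 1.282, the margin is 1.282 × 0.5973 = 0.7657.
x̄₁ − x̄₂ = 19.8 − 19.5 = 0.3000; the interval is 0.3000 ± 0.7657 = (-0.47, 1.07).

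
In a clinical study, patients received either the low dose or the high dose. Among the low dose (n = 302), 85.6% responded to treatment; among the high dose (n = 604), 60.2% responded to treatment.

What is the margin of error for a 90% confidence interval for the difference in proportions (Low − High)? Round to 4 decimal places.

0.0467

The two standard errors are √(0.8560×0.1440/302) = 0.02020 and √(0.6020×0.3980/604) = 0.01992.
Because the samples are independent, SE_diff = √(0.02020² + 0.01992²) = 0.02837.
Using z* = 1.645 for 90%, ME = 1.645 × 0.02837 = 0.04667.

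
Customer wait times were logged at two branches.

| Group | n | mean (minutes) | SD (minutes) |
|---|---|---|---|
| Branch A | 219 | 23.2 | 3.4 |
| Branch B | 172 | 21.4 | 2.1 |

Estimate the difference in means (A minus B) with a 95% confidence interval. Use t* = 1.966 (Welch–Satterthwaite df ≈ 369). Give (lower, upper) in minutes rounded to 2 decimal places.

(1.25, 2.35)

Standard errors of each mean: 3.4/√219 = 0.2298 and 2.1/√172 = 0.1601.
SE(x̄₁ − x̄₂) = √(0.2298² + 0.1601²) = 0.2801 for independent samples with unequal variances.
With t* = 1.966, the margin is 1.966 × 0.2801 = 0.5507.
x̄₁ − x̄₂ = 23.2 − 21.4 = 1.8000; the interval is 1.8000 ± 0.5507 = (1.25, 2.35).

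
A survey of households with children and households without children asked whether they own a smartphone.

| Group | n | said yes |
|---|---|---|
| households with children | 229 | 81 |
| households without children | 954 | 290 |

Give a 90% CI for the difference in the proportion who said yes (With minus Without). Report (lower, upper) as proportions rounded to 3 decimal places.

(-0.008, 0.107)

First, p̂₁ = 81/229 = 0.3537; p̂₂ = 290/954 = 0.3040.
The two standard errors are √(0.3537×0.6463/229) = 0.03159 and √(0.3040×0.6960/954) = 0.01489.
Because the samples are independent, SE_diff = √(0.03159² + 0.01489²) = 0.03492.
Using z* = 1.645 for 90%, ME = 1.645 × 0.03492 = 0.05744.
p̂₁ − p̂₂ = 0.0497; interval 0.0497 ± 0.05744 gives (-0.008, 0.107).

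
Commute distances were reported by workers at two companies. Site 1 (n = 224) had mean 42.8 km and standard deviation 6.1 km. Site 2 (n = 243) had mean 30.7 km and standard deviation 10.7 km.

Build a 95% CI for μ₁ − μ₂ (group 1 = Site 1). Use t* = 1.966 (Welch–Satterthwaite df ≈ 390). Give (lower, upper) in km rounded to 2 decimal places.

SE₁ = s₁/√n₁ = 6.1/√224 = 0.4076; SE₂ = 10.7/√243 = 0.6864.
Independent samples, unequal variances: SE_diff = √(SE₁² + SE₂²) = √(0.16613776 + 0.47114496) = 0.7983.
t* = 1.966, so margin of error = 1.966 × 0.7983 = 1.5695.
Difference in means = 42.8 − 30.7 = 12.1000.
12.1000 ± 1.5695 → (10.53, 13.67).

(10.53, 13.67)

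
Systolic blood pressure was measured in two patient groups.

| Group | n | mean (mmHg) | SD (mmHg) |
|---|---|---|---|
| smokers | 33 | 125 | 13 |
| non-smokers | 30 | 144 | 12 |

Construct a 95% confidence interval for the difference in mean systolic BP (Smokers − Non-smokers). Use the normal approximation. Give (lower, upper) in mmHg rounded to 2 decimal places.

(-25.17, -12.83)

SE₁ = s₁/√n₁ = 13/√33 = 2.2630; SE₂ = 12/√30 = 2.1909.
Independent samples, unequal variances: SE_diff = √(SE₁² + SE₂²) = √(5.121169 + 4.80004281) = 3.1498.
z* = 1.960, so margin of error = 1.960 × 3.1498 = 6.1736.
Difference in means = 125 − 144 = -19.0000.
-19.0000 ± 6.1736 → (-25.17, -12.83).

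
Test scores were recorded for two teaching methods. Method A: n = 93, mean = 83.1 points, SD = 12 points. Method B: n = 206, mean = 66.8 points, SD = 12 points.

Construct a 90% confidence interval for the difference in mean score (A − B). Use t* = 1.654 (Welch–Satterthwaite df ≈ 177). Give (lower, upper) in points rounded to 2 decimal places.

(13.82, 18.78)

Per-group SEs: s₁/√n₁ = 12/√93 = 1.2443, s₂/√n₂ = 12/√206 = 0.8361.
Unpooled SE of the difference: √(1.54828249 + 0.69906321) = 1.4991.
Margin of error = t* · SE = 1.654 × 1.4991 = 2.4795.
x̄₁ − x̄₂ = 83.1 − 66.8 = 16.3000.
CI: 16.3000 ± 2.4795 = (13.82, 18.78).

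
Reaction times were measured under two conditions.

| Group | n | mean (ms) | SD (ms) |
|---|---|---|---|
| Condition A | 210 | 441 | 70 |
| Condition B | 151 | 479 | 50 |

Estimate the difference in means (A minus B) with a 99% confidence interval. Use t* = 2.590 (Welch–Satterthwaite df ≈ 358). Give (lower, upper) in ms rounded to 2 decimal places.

Standard errors of each mean: 70/√210 = 4.8305 and 50/√151 = 4.0689.
SE(x̄₁ − x̄₂) = √(4.8305² + 4.0689²) = 6.3158 for independent samples with unequal variances.
With t* = 2.590, the margin is 2.590 × 6.3158 = 16.3579.
x̄₁ − x̄₂ = 441 − 479 = -38.0000; the interval is -38.0000 ± 16.3579 = (-54.36, -21.64).

(-54.36, -21.64)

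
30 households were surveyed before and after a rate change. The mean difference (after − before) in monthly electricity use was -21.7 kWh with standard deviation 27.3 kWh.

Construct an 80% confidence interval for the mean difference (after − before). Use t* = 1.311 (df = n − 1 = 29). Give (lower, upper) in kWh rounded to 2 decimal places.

Paired design: SE = s_d/√n = 27.3/√30 = 4.9843.
t* = 1.311; margin of error = 1.311 × 4.9843 = 6.5344.
-21.7 ± 6.5344 → (-28.23, -15.17).

(-28.23, -15.17)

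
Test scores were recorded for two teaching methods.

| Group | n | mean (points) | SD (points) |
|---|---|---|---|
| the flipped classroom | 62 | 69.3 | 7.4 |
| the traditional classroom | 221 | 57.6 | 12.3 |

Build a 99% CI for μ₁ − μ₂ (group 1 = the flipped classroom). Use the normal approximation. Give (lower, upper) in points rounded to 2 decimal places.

Per-group SEs: s₁/√n₁ = 7.4/√62 = 0.9398, s₂/√n₂ = 12.3/√221 = 0.8274.
Unpooled SE of the difference: √(0.88322404 + 0.68459076) = 1.2521.
Margin of error = z* · SE = 2.576 × 1.2521 = 3.2254.
x̄₁ − x̄₂ = 69.3 − 57.6 = 11.7000.
CI: 11.7000 ± 3.2254 = (8.47, 14.93).

(8.47, 14.93)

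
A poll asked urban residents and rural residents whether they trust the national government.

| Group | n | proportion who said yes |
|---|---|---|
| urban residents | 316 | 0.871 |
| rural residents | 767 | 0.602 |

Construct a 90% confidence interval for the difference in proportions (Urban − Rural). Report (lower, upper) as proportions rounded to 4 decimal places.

(0.2265, 0.3115)

The two standard errors are √(0.8710×0.1290/316) = 0.01886 and √(0.6020×0.3980/767) = 0.01767.
Because the samples are independent, SE_diff = √(0.01886² + 0.01767²) = 0.02584.
Using z* = 1.645 for 90%, ME = 1.645 × 0.02584 = 0.04251.
p̂₁ − p̂₂ = 0.2690; interval 0.2690 ± 0.04251 gives (0.2265, 0.3115).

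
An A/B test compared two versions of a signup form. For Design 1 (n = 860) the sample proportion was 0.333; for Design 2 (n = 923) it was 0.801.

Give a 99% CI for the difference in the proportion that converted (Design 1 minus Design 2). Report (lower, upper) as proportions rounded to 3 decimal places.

(-0.521, -0.415)

The two standard errors are √(0.3330×0.6670/860) = 0.01607 and √(0.8010×0.1990/923) = 0.01314.
Because the samples are independent, SE_diff = √(0.01607² + 0.01314²) = 0.02076.
Using z* = 2.576 for 99%, ME = 2.576 × 0.02076 = 0.05348.
p̂₁ − p̂₂ = -0.4680; interval -0.4680 ± 0.05348 gives (-0.521, -0.415).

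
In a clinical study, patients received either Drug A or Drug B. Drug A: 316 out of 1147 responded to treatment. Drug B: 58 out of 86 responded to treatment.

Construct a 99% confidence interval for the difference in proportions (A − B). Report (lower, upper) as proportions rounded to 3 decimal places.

(-0.533, -0.264)

First, p̂₁ = 316/1147 = 0.2755; p̂₂ = 58/86 = 0.6744.
The two standard errors are √(0.2755×0.7245/1147) = 0.01319 and √(0.6744×0.3256/86) = 0.05053.
Because the samples are independent, SE_diff = √(0.01319² + 0.05053²) = 0.05222.
Using z* = 2.576 for 99%, ME = 2.576 × 0.05222 = 0.13452.
p̂₁ − p̂₂ = -0.3989; interval -0.3989 ± 0.13452 gives (-0.533, -0.264).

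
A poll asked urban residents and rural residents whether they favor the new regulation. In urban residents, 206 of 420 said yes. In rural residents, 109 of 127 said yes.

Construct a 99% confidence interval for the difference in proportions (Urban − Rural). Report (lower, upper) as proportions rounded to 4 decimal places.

p̂₁ = 206/420 = 0.4905 and p̂₂ = 109/127 = 0.8583.
SE₁ = √(p̂₁(1−p̂₁)/n₁) = √(0.4905·0.5095/420) = 0.02439; SE₂ = √(0.8583·0.1417/127) = 0.03095.
Independent samples: SE of the difference = √(SE₁² + SE₂²) = √(0.0005948721 + 0.0009579025) = 0.03941.
z* for 99% confidence is 2.576, so the margin of error is 2.576 × 0.03941 = 0.10152.
Point estimate p̂₁ − p̂₂ = 0.4905 − 0.8583 = -0.3678.
-0.3678 ± 0.10152 → (-0.4693, -0.2663).

(-0.4693, -0.2663)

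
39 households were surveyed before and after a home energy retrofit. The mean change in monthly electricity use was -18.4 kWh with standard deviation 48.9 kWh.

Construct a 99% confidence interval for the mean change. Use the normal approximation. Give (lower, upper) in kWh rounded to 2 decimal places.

Paired design: SE = s_d/√n = 48.9/√39 = 7.8303.
z* = 2.576; margin of error = 2.576 × 7.8303 = 20.1709.
-18.4 ± 20.1709 → (-38.57, 1.77).

(-38.57, 1.77)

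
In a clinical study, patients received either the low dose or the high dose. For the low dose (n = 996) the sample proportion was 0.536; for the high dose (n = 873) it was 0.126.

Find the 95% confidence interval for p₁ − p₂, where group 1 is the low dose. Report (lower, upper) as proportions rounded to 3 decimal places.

(0.372, 0.448)

Each SE is √(p̂(1−p̂)/n): √(0.5360·0.4640/996) = 0.01580 and √(0.1260·0.8740/873) = 0.01123.
SE(p̂₁ − p̂₂) = √(SE₁² + SE₂²) = √(0.00024964 + 0.0001261129) = 0.01938, since the two samples are independent.
At 95% confidence z* = 1.960; margin = 1.960 × 0.01938 = 0.03798.
The difference is 0.5360 − 0.1260 = 0.4100, so the interval is 0.4100 ± 0.03798 = (0.372, 0.448).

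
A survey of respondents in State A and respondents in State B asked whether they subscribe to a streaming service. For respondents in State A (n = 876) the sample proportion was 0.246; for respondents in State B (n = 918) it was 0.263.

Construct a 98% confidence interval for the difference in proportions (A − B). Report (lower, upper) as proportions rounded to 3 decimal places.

(-0.065, 0.031)

Each SE is √(p̂(1−p̂)/n): √(0.2460·0.7540/876) = 0.01455 and √(0.2630·0.7370/918) = 0.01453.
SE(p̂₁ − p̂₂) = √(SE₁² + SE₂²) = √(0.0002117025 + 0.0002111209) = 0.02056, since the two samples are independent.
At 98% confidence z* = 2.326; margin = 2.326 × 0.02056 = 0.04782.
The difference is 0.2460 − 0.2630 = -0.0170, so the interval is -0.0170 ± 0.04782 = (-0.065, 0.031).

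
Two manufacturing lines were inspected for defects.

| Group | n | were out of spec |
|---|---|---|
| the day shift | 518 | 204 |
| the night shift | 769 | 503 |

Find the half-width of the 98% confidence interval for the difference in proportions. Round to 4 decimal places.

Sample proportions: 204/518 = 0.3938, 503/769 = 0.6541.
Each SE is √(p̂(1−p̂)/n): √(0.3938·0.6062/518) = 0.02147 and √(0.6541·0.3459/769) = 0.01715.
SE(p̂₁ − p̂₂) = √(SE₁² + SE₂²) = √(0.0004609609 + 0.0002941225) = 0.02748, since the two samples are independent.
At 98% confidence z* = 2.326; margin = 2.326 × 0.02748 = 0.06392.

0.0639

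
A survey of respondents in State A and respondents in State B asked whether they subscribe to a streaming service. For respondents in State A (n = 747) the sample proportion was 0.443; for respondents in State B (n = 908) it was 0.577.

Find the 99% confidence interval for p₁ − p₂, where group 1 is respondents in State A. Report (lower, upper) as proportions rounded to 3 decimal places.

SE₁ = √(p̂₁(1−p̂₁)/n₁) = √(0.4430·0.5570/747) = 0.01817; SE₂ = √(0.5770·0.4230/908) = 0.01640.
Independent samples: SE of the difference = √(SE₁² + SE₂²) = √(0.0003301489 + 0.00026896) = 0.02448.
z* for 99% confidence is 2.576, so the margin of error is 2.576 × 0.02448 = 0.06306.
Point estimate p̂₁ − p̂₂ = 0.4430 − 0.5770 = -0.1340.
-0.1340 ± 0.06306 → (-0.197, -0.071).

(-0.197, -0.071)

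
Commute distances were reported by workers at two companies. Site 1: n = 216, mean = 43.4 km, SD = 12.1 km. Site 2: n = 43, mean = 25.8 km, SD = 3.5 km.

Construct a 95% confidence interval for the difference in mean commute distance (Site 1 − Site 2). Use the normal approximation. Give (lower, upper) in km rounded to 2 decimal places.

(15.68, 19.52)

Per-group SEs: s₁/√n₁ = 12.1/√216 = 0.8233, s₂/√n₂ = 3.5/√43 = 0.5337.
Unpooled SE of the difference: √(0.67782289 + 0.28483569) = 0.9812.
Margin of error = z* · SE = 1.960 × 0.9812 = 1.9232.
x̄₁ − x̄₂ = 43.4 − 25.8 = 17.6000.
CI: 17.6000 ± 1.9232 = (15.68, 19.52).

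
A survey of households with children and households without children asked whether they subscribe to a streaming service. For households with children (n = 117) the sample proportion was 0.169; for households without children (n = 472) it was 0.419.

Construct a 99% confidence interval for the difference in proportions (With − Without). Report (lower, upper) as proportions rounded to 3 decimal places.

(-0.357, -0.143)

Each SE is √(p̂(1−p̂)/n): √(0.1690·0.8310/117) = 0.03465 and √(0.4190·0.5810/472) = 0.02271.
SE(p̂₁ − p̂₂) = √(SE₁² + SE₂²) = √(0.0012006225 + 0.0005157441) = 0.04143, since the two samples are independent.
At 99% confidence z* = 2.576; margin = 2.576 × 0.04143 = 0.10672.
The difference is 0.1690 − 0.4190 = -0.2500, so the interval is -0.2500 ± 0.10672 = (-0.357, -0.143).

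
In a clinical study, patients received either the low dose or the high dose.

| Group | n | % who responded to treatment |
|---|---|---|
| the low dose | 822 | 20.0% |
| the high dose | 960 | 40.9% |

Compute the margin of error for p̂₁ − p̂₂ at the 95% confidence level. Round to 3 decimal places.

0.041

Each SE is √(p̂(1−p̂)/n): √(0.2000·0.8000/822) = 0.01395 and √(0.4090·0.5910/960) = 0.01587.
SE(p̂₁ − p̂₂) = √(SE₁² + SE₂²) = √(0.0001946025 + 0.0002518569) = 0.02113, since the two samples are independent.
At 95% confidence z* = 1.960; margin = 1.960 × 0.02113 = 0.04141.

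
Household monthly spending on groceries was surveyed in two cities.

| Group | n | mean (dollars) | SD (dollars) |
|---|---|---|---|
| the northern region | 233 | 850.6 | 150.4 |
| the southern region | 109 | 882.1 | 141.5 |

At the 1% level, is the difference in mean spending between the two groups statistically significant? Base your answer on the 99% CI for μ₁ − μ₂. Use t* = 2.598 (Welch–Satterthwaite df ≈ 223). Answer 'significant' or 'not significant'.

Per-group SEs: s₁/√n₁ = 150.4/√233 = 9.8530, s₂/√n₂ = 141.5/√109 = 13.5532.
Unpooled SE of the difference: √(97.081609 + 183.68923024) = 16.7562.
Margin of error = t* · SE = 2.598 × 16.7562 = 43.5326.
x̄₁ − x̄₂ = 850.6 − 882.1 = -31.5000.
CI: -31.5000 ± 43.5326 = (-75.0326, 12.0326).
The interval (-75.0326, 12.0326) contains 0, so the difference is not significant.

not significant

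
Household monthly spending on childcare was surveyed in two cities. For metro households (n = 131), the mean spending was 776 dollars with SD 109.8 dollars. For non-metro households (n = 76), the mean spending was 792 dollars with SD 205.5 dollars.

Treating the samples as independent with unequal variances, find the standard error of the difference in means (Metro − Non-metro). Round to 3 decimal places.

25.450

SE₁ = s₁/√n₁ = 109.8/√131 = 9.5933; SE₂ = 205.5/√76 = 23.5725.
Independent samples, unequal variances: SE_diff = √(SE₁² + SE₂²) = √(92.03140489 + 555.66275625) = 25.4498.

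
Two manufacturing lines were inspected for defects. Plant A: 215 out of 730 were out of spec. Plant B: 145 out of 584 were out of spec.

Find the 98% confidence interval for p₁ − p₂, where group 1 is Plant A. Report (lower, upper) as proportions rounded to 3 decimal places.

(-0.011, 0.103)

First, p̂₁ = 215/730 = 0.2945; p̂₂ = 145/584 = 0.2483.
The two standard errors are √(0.2945×0.7055/730) = 0.01687 and √(0.2483×0.7517/584) = 0.01788.
Because the samples are independent, SE_diff = √(0.01687² + 0.01788²) = 0.02458.
Using z* = 2.326 for 98%, ME = 2.326 × 0.02458 = 0.05717.
p̂₁ − p̂₂ = 0.0462; interval 0.0462 ± 0.05717 gives (-0.011, 0.103).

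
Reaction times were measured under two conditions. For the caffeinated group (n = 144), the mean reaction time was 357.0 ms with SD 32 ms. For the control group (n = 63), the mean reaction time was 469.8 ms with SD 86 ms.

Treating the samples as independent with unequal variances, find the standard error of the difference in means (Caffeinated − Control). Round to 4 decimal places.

SE₁ = s₁/√n₁ = 32/√144 = 2.6667; SE₂ = 86/√63 = 10.8350.
Independent samples, unequal variances: SE_diff = √(SE₁² + SE₂²) = √(7.11128889 + 117.397225) = 11.1583.

11.1583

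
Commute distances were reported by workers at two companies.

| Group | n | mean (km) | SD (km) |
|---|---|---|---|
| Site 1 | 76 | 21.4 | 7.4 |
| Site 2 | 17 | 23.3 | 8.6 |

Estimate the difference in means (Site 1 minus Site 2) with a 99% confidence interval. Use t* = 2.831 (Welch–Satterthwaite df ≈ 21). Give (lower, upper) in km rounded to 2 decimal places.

(-8.28, 4.48)

Per-group SEs: s₁/√n₁ = 7.4/√76 = 0.8488, s₂/√n₂ = 8.6/√17 = 2.0858.
Unpooled SE of the difference: √(0.72046144 + 4.35056164) = 2.2519.
Margin of error = t* · SE = 2.831 × 2.2519 = 6.3751.
x̄₁ − x̄₂ = 21.4 − 23.3 = -1.9000.
CI: -1.9000 ± 6.3751 = (-8.28, 4.48).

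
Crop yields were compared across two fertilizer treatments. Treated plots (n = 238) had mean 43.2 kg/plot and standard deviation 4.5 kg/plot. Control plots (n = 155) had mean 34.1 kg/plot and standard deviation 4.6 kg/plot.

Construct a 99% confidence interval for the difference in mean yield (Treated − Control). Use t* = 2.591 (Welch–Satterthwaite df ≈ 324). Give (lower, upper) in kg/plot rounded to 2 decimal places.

Standard errors of each mean: 4.5/√238 = 0.2917 and 4.6/√155 = 0.3695.
SE(x̄₁ − x̄₂) = √(0.2917² + 0.3695²) = 0.4708 for independent samples with unequal variances.
With t* = 2.591, the margin is 2.591 × 0.4708 = 1.2198.
x̄₁ − x̄₂ = 43.2 − 34.1 = 9.1000; the interval is 9.1000 ± 1.2198 = (7.88, 10.32).

(7.88, 10.32)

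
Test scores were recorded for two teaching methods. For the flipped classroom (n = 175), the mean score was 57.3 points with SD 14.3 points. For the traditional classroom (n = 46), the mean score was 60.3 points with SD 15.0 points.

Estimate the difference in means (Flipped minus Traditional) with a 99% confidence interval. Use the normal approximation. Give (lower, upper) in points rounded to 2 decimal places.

(-9.34, 3.34)

SE₁ = s₁/√n₁ = 14.3/√175 = 1.0810; SE₂ = 15.0/√46 = 2.2116.
Independent samples, unequal variances: SE_diff = √(SE₁² + SE₂²) = √(1.168561 + 4.89117456) = 2.4617.
z* = 2.576, so margin of error = 2.576 × 2.4617 = 6.3413.
Difference in means = 57.3 − 60.3 = -3.0000.
-3.0000 ± 6.3413 → (-9.34, 3.34).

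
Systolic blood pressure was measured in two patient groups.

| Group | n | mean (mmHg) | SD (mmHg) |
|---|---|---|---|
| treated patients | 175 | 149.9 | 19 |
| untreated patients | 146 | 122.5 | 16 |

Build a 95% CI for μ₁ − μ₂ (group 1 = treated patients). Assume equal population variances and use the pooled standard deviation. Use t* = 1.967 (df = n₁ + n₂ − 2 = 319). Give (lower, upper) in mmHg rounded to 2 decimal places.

(23.50, 31.30)

Pooled variance s_p² = [174·19² + 145·16²] / (175+146−2) = 313.2727, so s_p = 17.6995.
SE_diff = s_p·√(1/n₁ + 1/n₂) = 17.6995·√(1/175 + 1/146) = 1.9839.
t* = 1.967; margin = 1.967 × 1.9839 = 3.9023.
Difference = 149.9 − 122.5 = 27.4000.
27.4000 ± 3.9023 → (23.50, 31.30).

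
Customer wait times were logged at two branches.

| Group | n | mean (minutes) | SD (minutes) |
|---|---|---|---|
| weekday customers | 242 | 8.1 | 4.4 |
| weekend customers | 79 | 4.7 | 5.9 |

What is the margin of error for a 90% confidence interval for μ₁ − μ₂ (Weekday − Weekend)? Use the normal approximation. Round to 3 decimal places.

SE₁ = s₁/√n₁ = 4.4/√242 = 0.2828; SE₂ = 5.9/√79 = 0.6638.
Independent samples, unequal variances: SE_diff = √(SE₁² + SE₂²) = √(0.07997584 + 0.44063044) = 0.7215.
z* = 1.645, so margin of error = 1.645 × 0.7215 = 1.1869.

1.187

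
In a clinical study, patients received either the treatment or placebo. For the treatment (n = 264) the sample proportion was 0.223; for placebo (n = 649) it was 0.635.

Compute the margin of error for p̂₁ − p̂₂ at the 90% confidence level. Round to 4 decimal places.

SE₁ = √(p̂₁(1−p̂₁)/n₁) = √(0.2230·0.7770/264) = 0.02562; SE₂ = √(0.6350·0.3650/649) = 0.01890.
Independent samples: SE of the difference = √(SE₁² + SE₂²) = √(0.0006563844 + 0.00035721) = 0.03184.
z* for 90% confidence is 1.645, so the margin of error is 1.645 × 0.03184 = 0.05238.

0.0524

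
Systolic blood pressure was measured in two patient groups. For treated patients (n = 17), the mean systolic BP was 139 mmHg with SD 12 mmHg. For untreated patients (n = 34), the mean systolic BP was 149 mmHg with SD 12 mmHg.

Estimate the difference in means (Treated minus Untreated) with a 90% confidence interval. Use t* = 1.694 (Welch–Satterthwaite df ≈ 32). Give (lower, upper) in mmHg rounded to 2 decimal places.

(-16.04, -3.96)

Per-group SEs: s₁/√n₁ = 12/√17 = 2.9104, s₂/√n₂ = 12/√34 = 2.0580.
Unpooled SE of the difference: √(8.47042816 + 4.235364) = 3.5645.
Margin of error = t* · SE = 1.694 × 3.5645 = 6.0383.
x̄₁ − x̄₂ = 139 − 149 = -10.0000.
CI: -10.0000 ± 6.0383 = (-16.04, -3.96).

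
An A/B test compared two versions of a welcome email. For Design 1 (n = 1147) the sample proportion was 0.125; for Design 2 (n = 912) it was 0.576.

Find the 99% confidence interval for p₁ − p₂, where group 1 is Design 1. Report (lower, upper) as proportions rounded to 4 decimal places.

(-0.5001, -0.4019)

Each SE is √(p̂(1−p̂)/n): √(0.1250·0.8750/1147) = 0.00977 and √(0.5760·0.4240/912) = 0.01636.
SE(p̂₁ − p̂₂) = √(SE₁² + SE₂²) = √(0.0000954529 + 0.0002676496) = 0.01906, since the two samples are independent.
At 99% confidence z* = 2.576; margin = 2.576 × 0.01906 = 0.04910.
The difference is 0.1250 − 0.5760 = -0.4510, so the interval is -0.4510 ± 0.04910 = (-0.5001, -0.4019).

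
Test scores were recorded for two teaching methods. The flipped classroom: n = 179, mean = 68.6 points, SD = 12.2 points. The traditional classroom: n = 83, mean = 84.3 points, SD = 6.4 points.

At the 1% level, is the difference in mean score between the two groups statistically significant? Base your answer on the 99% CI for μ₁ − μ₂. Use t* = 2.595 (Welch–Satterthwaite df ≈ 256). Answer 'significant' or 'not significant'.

significant

SE₁ = s₁/√n₁ = 12.2/√179 = 0.9119; SE₂ = 6.4/√83 = 0.7025.
Independent samples, unequal variances: SE_diff = √(SE₁² + SE₂²) = √(0.83156161 + 0.49350625) = 1.1511.
t* = 2.595, so margin of error = 2.595 × 1.1511 = 2.9871.
Difference in means = 68.6 − 84.3 = -15.7000.
-15.7000 ± 2.9871 → (-18.6871, -12.7129).
The interval (-18.6871, -12.7129) does not contain 0, so the difference is significant.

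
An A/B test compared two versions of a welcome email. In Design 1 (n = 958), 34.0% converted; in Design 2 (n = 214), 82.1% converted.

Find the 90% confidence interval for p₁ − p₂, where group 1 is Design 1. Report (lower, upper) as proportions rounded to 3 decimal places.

(-0.531, -0.431)

The two standard errors are √(0.3400×0.6600/958) = 0.01530 and √(0.8210×0.1790/214) = 0.02621.
Because the samples are independent, SE_diff = √(0.01530² + 0.02621²) = 0.03035.
Using z* = 1.645 for 90%, ME = 1.645 × 0.03035 = 0.04993.
p̂₁ − p̂₂ = -0.4810; interval -0.4810 ± 0.04993 gives (-0.531, -0.431).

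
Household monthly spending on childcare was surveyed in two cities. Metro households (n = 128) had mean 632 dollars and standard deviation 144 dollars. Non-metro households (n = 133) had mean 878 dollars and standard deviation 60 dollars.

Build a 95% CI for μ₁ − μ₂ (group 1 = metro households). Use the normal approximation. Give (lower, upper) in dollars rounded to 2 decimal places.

Standard errors of each mean: 144/√128 = 12.7279 and 60/√133 = 5.2027.
SE(x̄₁ − x̄₂) = √(12.7279² + 5.2027²) = 13.7502 for independent samples with unequal variances.
With z* = 1.960, the margin is 1.960 × 13.7502 = 26.9504.
x̄₁ − x̄₂ = 632 − 878 = -246.0000; the interval is -246.0000 ± 26.9504 = (-272.95, -219.05).

(-272.95, -219.05)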